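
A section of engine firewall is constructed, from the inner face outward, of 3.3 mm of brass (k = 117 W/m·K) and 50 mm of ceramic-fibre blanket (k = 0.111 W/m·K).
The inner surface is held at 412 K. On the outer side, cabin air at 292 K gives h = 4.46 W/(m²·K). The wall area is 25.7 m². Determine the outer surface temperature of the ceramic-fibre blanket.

Treating each layer as a thermal resistance in series:
R_brass = L/(kA) = 0.0033/(117×25.7) = 1.097×10^-6 K/W
R_ceramic-fibre blanket = L/(kA) = 0.05/(0.111×25.7) = 0.01753 K/W
R_outer film = 1/(h_o·A) = 1/(4.46×25.7) = 0.008724 K/W
R_total = 0.02625 K/W;  Q = ΔT/R_total = 120/0.02625 = 4571 W
T_interface = T_inner − Q·ΣR(inner→interface) = 412 − 4570×0.01753

T ≈ 332 K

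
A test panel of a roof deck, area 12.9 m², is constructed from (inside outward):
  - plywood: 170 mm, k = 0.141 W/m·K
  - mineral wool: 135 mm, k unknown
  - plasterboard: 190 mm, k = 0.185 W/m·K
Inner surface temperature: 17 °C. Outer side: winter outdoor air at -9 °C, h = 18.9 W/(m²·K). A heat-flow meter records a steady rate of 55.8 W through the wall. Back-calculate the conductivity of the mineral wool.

k ≈ 0.0362 W/(m·K)

Using the resistance-network approach (series):
R_plywood = L/(kA) = 0.17/(0.141×12.9) = 0.09346 K/W
R_plasterboard = L/(kA) = 0.19/(0.185×12.9) = 0.07961 K/W
R_outer film = 1/(h_o·A) = 1/(18.9×12.9) = 0.004102 K/W
Sum of known resistances R_other = 0.1772 K/W
Total R = ΔT/Q = 26/55.8 = 0.4659 K/W
R_mineral wool = R_total − R_other = 0.2888 K/W
k = L/(R·A) = 0.135/(0.2888×12.9)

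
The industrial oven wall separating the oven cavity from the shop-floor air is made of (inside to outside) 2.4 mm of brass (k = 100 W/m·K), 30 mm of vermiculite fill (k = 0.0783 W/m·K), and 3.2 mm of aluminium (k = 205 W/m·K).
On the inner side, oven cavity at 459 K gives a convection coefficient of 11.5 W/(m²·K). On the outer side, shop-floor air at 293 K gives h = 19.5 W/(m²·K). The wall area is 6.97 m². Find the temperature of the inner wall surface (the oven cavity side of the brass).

T ≈ 431 K

Thermal resistances in series:
R_inner film = 1/(h_i·A) = 1/(11.5×6.97) = 0.01248 K/W
R_brass = L/(kA) = 0.0024/(100×6.97) = 3.443×10^-6 K/W
R_vermiculite fill = L/(kA) = 0.03/(0.0783×6.97) = 0.05497 K/W
R_aluminium = L/(kA) = 0.0032/(205×6.97) = 2.24×10^-6 K/W
R_outer film = 1/(h_o·A) = 1/(19.5×6.97) = 0.007358 K/W
R_total = 0.07481 K/W;  Q = ΔT/R_total = 166/0.07481 = 2219 W
T_interface = T_inner − Q·ΣR(inner→interface) = 459 − 2220×0.01248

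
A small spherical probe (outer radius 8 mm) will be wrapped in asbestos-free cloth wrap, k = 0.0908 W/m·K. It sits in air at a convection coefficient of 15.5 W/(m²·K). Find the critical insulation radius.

For a sphere r_cr = 2k/h = 2×0.0908/15.5
r_cr = 11.7 mm; since the bare radius (8 mm) is below r_cr, adding a thin layer of insulation will *increase* heat loss.

r_cr ≈ 11.7 mm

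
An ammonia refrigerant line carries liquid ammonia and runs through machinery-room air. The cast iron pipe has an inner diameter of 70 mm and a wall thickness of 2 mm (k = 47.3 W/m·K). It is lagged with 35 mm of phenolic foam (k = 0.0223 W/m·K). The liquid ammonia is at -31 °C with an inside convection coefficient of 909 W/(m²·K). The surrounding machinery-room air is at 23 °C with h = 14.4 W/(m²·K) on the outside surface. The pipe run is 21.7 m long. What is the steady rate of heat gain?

Q ≈ 239 W

For a radial system each layer contributes R = ln(r_out/r_in)/(2πkL); films add R = 1/(hA).
R_inner film = 1/(h_i·2πr₁L) = 1/(909×2π×0.035×21.7) = 2.305×10^-4 K/W
R_cast iron pipe wall = ln(37/35)/(2π×47.3×21.7) = 8.617×10^-6 K/W
R_phenolic foam = ln(72/37)/(2π×0.0223×21.7) = 0.219 K/W
R_outer film = 1/(h_o·2πr_oL) = 1/(14.4×2π×0.072×21.7) = 0.007074 K/W
R_total = 0.2263 K/W
Q = ΔT/R_total = 54/0.2263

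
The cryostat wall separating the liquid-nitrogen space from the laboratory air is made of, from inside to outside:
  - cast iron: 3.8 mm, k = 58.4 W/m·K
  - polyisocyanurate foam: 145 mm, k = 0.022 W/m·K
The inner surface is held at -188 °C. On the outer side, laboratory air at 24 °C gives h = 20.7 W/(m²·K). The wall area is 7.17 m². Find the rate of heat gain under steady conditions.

Q ≈ 229 W

Treating each layer as a thermal resistance in series:
R_cast iron = L/(kA) = 0.0038/(58.4×7.17) = 9.075×10^-6 K/W
R_polyisocyanurate foam = L/(kA) = 0.145/(0.022×7.17) = 0.9192 K/W
R_outer film = 1/(h_o·A) = 1/(20.7×7.17) = 0.006738 K/W
R_total = 0.926 K/W
Q = ΔT / R_total = 212 / 0.926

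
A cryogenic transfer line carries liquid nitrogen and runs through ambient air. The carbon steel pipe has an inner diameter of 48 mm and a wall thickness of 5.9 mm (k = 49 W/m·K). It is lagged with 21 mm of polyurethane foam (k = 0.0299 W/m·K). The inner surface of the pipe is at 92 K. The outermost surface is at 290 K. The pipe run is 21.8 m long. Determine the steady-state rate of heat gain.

Q ≈ 1520 W

Radial resistances (cylindrical: R_cond = ln(r_o/r_i)/(2πkL), R_conv = 1/(h·2πrL)):
R_carbon steel pipe wall = ln(29.9/24)/(2π×49×21.8) = 3.275×10^-5 K/W
R_polyurethane foam = ln(50.9/29.9)/(2π×0.0299×21.8) = 0.1299 K/W
R_total = 0.1299 K/W
Q = ΔT/R_total = 198/0.1299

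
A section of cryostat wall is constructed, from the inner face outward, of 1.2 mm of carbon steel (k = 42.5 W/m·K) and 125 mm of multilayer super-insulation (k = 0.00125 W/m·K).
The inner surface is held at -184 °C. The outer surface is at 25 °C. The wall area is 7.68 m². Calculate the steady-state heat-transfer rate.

Q ≈ 16.1 W

Using the resistance-network approach (series):
R_carbon steel = L/(kA) = 0.0012/(42.5×7.68) = 3.676×10^-6 K/W
R_multilayer super-insulation = L/(kA) = 0.125/(0.00125×7.68) = 13.02 K/W
R_total = 13.02 K/W
Q = ΔT / R_total = 209 / 13.02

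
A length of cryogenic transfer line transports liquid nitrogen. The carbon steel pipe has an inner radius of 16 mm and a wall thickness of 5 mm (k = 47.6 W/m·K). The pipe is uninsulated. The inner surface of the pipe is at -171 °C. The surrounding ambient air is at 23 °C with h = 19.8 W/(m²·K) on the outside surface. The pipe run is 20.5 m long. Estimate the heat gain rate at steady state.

Q ≈ 10400 W

Radial resistances (cylindrical: R_cond = ln(r_o/r_i)/(2πkL), R_conv = 1/(h·2πrL)):
R_carbon steel pipe wall = ln(21/16)/(2π×47.6×20.5) = 4.435×10^-5 K/W
R_outer film = 1/(h_o·2πr_oL) = 1/(19.8×2π×0.021×20.5) = 0.01867 K/W
R_total = 0.01872 K/W
Q = ΔT/R_total = 194/0.01872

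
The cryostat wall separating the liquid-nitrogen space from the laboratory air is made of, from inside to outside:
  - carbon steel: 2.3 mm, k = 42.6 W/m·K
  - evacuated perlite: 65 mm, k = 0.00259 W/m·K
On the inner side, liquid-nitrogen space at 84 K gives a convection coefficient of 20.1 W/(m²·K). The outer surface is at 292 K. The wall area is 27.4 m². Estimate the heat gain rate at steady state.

Series thermal resistances:
R_inner film = 1/(h_i·A) = 1/(20.1×27.4) = 0.001816 K/W
R_carbon steel = L/(kA) = 0.0023/(42.6×27.4) = 1.97×10^-6 K/W
R_evacuated perlite = L/(kA) = 0.065/(0.00259×27.4) = 0.9159 K/W
R_total = 0.9177 K/W
Q = ΔT / R_total = 208 / 0.9177

Q ≈ 227 W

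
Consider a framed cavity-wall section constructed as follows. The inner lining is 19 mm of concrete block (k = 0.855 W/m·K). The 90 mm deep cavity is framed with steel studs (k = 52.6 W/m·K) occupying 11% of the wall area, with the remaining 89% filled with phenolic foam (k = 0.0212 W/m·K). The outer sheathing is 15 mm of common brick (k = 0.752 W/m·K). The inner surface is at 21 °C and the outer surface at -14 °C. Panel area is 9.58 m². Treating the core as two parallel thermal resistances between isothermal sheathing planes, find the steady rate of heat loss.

Sheathing layers in series; stud and cavity paths in parallel between them.
R_inner = 0.019/(0.855×9.58) = 0.00232 K/W
R_stud  = 0.09/(52.6×0.11×9.58) = 0.001624 K/W
R_cav   = 0.09/(0.0212×0.89×9.58) = 0.4979 K/W
1/R_core = 1/R_stud + 1/R_cav → R_core = 0.001618 K/W
R_outer = 0.015/(0.752×9.58) = 0.002082 K/W
R_total = 0.00602 K/W
Q = ΔT/R_total = 35/0.00602

Q ≈ 5810 W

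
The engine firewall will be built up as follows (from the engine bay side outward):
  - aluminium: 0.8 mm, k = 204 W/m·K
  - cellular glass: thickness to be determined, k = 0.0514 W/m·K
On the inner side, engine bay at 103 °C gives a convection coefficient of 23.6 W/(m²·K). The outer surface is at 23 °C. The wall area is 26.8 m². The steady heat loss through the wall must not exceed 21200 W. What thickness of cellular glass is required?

L ≈ 3.02 mm

Thermal resistances in series:
R_inner film = 1/(h_i·A) = 1/(23.6×26.8) = 0.001581 K/W
R_aluminium = L/(kA) = 0.0008/(204×26.8) = 1.463×10^-7 K/W
Sum of the known resistances R_other = 0.001581 K/W
Required total resistance R_tot = ΔT/Q_allow = 80/21200 = 0.003774 K/W
R_cellular glass = R_tot − R_other = 0.002192 K/W
L = R·k·A = 0.002192×0.0514×26.8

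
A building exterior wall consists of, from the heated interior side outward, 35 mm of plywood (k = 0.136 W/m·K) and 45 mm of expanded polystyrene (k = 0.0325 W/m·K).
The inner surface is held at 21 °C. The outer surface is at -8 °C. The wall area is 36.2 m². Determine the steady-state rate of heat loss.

Series thermal resistances:
R_plywood = L/(kA) = 0.035/(0.136×36.2) = 0.007109 K/W
R_expanded polystyrene = L/(kA) = 0.045/(0.0325×36.2) = 0.03825 K/W
R_total = 0.04536 K/W
Q = ΔT / R_total = 29 / 0.04536

Q ≈ 639 W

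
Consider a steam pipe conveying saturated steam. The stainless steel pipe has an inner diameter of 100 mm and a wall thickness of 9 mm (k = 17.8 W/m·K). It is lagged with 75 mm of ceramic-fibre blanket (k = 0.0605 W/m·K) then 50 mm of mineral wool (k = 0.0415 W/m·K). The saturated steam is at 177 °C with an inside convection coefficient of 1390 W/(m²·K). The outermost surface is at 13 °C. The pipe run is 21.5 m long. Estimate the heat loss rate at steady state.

For a radial system each layer contributes R = ln(r_out/r_in)/(2πkL); films add R = 1/(hA).
R_inner film = 1/(h_i·2πr₁L) = 1/(1390×2π×0.05×21.5) = 1.065×10^-4 K/W
R_stainless steel pipe wall = ln(59/50)/(2π×17.8×21.5) = 6.883×10^-5 K/W
R_ceramic-fibre blanket = ln(134/59)/(2π×0.0605×21.5) = 0.1004 K/W
R_mineral wool = ln(184/134)/(2π×0.0415×21.5) = 0.05656 K/W
R_total = 0.1571 K/W
Q = ΔT/R_total = 164/0.1571

Q ≈ 1040 W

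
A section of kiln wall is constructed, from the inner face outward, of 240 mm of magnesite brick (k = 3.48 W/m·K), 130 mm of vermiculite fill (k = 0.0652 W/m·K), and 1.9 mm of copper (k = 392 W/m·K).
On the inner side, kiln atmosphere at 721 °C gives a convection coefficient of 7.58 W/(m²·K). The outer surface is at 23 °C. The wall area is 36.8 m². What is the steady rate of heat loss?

Treating each layer as a thermal resistance in series:
R_inner film = 1/(h_i·A) = 1/(7.58×36.8) = 0.003585 K/W
R_magnesite brick = L/(kA) = 0.24/(3.48×36.8) = 0.001874 K/W
R_vermiculite fill = L/(kA) = 0.13/(0.0652×36.8) = 0.05418 K/W
R_copper = L/(kA) = 0.0019/(392×36.8) = 1.317×10^-7 K/W
R_total = 0.05964 K/W
Q = ΔT / R_total = 698 / 0.05964

Q ≈ 11700 W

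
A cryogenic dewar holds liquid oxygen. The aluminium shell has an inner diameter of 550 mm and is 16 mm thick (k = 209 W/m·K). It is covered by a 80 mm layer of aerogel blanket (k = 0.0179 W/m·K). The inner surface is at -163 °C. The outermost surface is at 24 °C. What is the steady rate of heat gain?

Q ≈ 56.8 W

For a spherical shell R = (1/r₁ − 1/r₂)/(4πk); film R = 1/(h·4πr²). In series:
R_aluminium shell = (1/0.275 − 1/0.291)/(4π×209) = 7.613×10^-5 K/W
R_aerogel blanket = (1/0.291 − 1/0.371)/(4π×0.0179) = 3.294 K/W
R_total = 3.294 K/W
Q = ΔT/R_total = 187/3.294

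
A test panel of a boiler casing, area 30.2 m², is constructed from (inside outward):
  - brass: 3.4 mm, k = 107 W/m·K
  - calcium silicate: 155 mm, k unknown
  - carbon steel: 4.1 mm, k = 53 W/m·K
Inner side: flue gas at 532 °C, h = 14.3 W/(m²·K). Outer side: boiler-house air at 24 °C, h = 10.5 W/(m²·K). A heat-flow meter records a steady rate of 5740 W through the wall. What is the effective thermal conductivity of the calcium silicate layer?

k ≈ 0.0618 W/(m·K)

Model the wall as resistances in series:
R_inner film = 1/(h_i·A) = 1/(14.3×30.2) = 0.002316 K/W
R_brass = L/(kA) = 0.0034/(107×30.2) = 1.052×10^-6 K/W
R_carbon steel = L/(kA) = 0.0041/(53×30.2) = 2.562×10^-6 K/W
R_outer film = 1/(h_o·A) = 1/(10.5×30.2) = 0.003154 K/W
Sum of known resistances R_other = 0.005473 K/W
Total R = ΔT/Q = 508/5740 = 0.0885 K/W
R_calcium silicate = R_total − R_other = 0.08303 K/W
k = L/(R·A) = 0.155/(0.08303×30.2)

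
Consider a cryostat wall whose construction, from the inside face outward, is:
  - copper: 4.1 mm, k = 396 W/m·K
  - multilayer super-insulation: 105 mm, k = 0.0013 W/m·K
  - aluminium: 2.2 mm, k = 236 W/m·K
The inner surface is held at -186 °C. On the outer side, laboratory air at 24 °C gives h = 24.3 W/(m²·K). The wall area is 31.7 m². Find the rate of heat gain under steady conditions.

Series thermal resistances:
R_copper = L/(kA) = 0.0041/(396×31.7) = 3.266×10^-7 K/W
R_multilayer super-insulation = L/(kA) = 0.105/(0.0013×31.7) = 2.548 K/W
R_aluminium = L/(kA) = 0.0022/(236×31.7) = 2.941×10^-7 K/W
R_outer film = 1/(h_o·A) = 1/(24.3×31.7) = 0.001298 K/W
R_total = 2.549 K/W
Q = ΔT / R_total = 210 / 2.549

Q ≈ 82.4 W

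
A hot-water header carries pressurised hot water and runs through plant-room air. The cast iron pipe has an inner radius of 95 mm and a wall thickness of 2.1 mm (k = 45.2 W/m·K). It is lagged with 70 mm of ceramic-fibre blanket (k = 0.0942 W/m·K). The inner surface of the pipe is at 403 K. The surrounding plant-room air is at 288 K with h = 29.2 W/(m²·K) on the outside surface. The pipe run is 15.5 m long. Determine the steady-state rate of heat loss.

Radial resistances (cylindrical: R_cond = ln(r_o/r_i)/(2πkL), R_conv = 1/(h·2πrL)):
R_cast iron pipe wall = ln(97.1/95)/(2π×45.2×15.5) = 4.967×10^-6 K/W
R_ceramic-fibre blanket = ln(167.1/97.1)/(2π×0.0942×15.5) = 0.05917 K/W
R_outer film = 1/(h_o·2πr_oL) = 1/(29.2×2π×0.1671×15.5) = 0.002104 K/W
R_total = 0.06128 K/W
Q = ΔT/R_total = 115/0.06128

Q ≈ 1880 W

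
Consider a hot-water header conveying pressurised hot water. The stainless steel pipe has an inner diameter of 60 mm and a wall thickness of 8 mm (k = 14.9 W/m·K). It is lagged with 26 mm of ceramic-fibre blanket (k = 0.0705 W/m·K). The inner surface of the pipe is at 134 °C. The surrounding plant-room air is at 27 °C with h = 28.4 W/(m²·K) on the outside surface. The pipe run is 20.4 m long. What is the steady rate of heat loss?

Q ≈ 1720 W

Cylindrical conduction, so R = ln(r₂/r₁)/(2πkL) per layer, in series:
R_stainless steel pipe wall = ln(38/30)/(2π×14.9×20.4) = 1.238×10^-4 K/W
R_ceramic-fibre blanket = ln(64/38)/(2π×0.0705×20.4) = 0.05769 K/W
R_outer film = 1/(h_o·2πr_oL) = 1/(28.4×2π×0.064×20.4) = 0.004292 K/W
R_total = 0.0621 K/W
Q = ΔT/R_total = 107/0.0621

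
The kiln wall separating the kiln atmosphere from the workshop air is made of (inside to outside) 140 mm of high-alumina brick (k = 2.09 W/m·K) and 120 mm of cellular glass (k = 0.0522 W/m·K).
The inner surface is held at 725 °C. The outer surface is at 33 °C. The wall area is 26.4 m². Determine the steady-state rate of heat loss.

Q ≈ 7720 W

Treating each layer as a thermal resistance in series:
R_high-alumina brick = L/(kA) = 0.14/(2.09×26.4) = 0.002537 K/W
R_cellular glass = L/(kA) = 0.12/(0.0522×26.4) = 0.08708 K/W
R_total = 0.08962 K/W
Q = ΔT / R_total = 692 / 0.08962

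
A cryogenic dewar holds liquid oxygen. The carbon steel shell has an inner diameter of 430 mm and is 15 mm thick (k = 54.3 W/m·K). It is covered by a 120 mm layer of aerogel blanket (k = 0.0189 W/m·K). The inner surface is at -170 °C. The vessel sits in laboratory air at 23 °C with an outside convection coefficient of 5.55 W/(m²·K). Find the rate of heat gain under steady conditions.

Each spherical layer contributes R = (1/r_i − 1/r_o)/(4πk):
R_carbon steel shell = (1/0.215 − 1/0.23)/(4π×54.3) = 4.445×10^-4 K/W
R_aerogel blanket = (1/0.23 − 1/0.35)/(4π×0.0189) = 6.276 K/W
R_outer film = 1/(h·4πr_o²) = 1/(5.55×4π×0.35²) = 0.117 K/W
R_total = 6.394 K/W
Q = ΔT/R_total = 193/6.394

Q ≈ 30.2 W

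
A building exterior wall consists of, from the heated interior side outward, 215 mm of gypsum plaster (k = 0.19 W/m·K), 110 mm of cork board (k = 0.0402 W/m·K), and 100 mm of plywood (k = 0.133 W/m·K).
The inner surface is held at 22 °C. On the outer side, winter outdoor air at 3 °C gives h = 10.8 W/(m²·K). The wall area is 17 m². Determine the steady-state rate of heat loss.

Using the resistance-network approach (series):
R_gypsum plaster = L/(kA) = 0.215/(0.19×17) = 0.06656 K/W
R_cork board = L/(kA) = 0.11/(0.0402×17) = 0.161 K/W
R_plywood = L/(kA) = 0.1/(0.133×17) = 0.04423 K/W
R_outer film = 1/(h_o·A) = 1/(10.8×17) = 0.005447 K/W
R_total = 0.2772 K/W
Q = ΔT / R_total = 19 / 0.2772

Q ≈ 68.5 W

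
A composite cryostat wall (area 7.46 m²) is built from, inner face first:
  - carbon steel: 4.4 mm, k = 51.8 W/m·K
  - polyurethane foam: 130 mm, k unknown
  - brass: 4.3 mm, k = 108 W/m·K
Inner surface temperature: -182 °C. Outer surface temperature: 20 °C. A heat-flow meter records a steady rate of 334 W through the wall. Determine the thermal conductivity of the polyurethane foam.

Treating each layer as a thermal resistance in series:
R_carbon steel = L/(kA) = 0.0044/(51.8×7.46) = 1.139×10^-5 K/W
R_brass = L/(kA) = 0.0043/(108×7.46) = 5.337×10^-6 K/W
Sum of known resistances R_other = 1.672×10^-5 K/W
Total R = ΔT/Q = 202/334 = 0.6048 K/W
R_polyurethane foam = R_total − R_other = 0.6048 K/W
k = L/(R·A) = 0.13/(0.6048×7.46)

k ≈ 0.0288 W/(m·K)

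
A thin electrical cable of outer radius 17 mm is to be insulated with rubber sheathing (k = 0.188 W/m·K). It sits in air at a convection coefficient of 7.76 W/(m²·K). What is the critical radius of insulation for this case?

For a cylinder r_cr = k/h = 0.188/7.76
r_cr = 24.2 mm; since the bare radius (17 mm) is below r_cr, adding a thin layer of insulation will *increase* heat loss.

r_cr ≈ 24.2 mm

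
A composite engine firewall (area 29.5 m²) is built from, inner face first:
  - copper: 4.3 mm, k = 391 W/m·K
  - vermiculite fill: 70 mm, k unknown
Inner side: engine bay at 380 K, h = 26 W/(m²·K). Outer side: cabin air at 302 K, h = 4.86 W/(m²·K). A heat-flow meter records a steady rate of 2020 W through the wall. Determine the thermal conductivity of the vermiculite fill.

k ≈ 0.0782 W/(m·K)

Thermal resistances in series:
R_inner film = 1/(h_i·A) = 1/(26×29.5) = 0.001304 K/W
R_copper = L/(kA) = 0.0043/(391×29.5) = 3.728×10^-7 K/W
R_outer film = 1/(h_o·A) = 1/(4.86×29.5) = 0.006975 K/W
Sum of known resistances R_other = 0.008279 K/W
Total R = ΔT/Q = 78/2020 = 0.03861 K/W
R_vermiculite fill = R_total − R_other = 0.03033 K/W
k = L/(R·A) = 0.07/(0.03033×29.5)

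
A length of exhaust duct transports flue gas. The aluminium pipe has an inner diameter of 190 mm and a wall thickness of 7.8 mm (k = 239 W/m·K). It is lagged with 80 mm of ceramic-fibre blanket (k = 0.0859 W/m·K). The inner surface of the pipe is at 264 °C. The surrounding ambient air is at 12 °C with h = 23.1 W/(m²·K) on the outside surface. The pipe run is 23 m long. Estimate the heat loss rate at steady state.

Q ≈ 5250 W

Per-layer cylindrical resistances, series-summed:
R_aluminium pipe wall = ln(102.8/95)/(2π×239×23) = 2.285×10^-6 K/W
R_ceramic-fibre blanket = ln(182.8/102.8)/(2π×0.0859×23) = 0.04637 K/W
R_outer film = 1/(h_o·2πr_oL) = 1/(23.1×2π×0.1828×23) = 0.001639 K/W
R_total = 0.04801 K/W
Q = ΔT/R_total = 252/0.04801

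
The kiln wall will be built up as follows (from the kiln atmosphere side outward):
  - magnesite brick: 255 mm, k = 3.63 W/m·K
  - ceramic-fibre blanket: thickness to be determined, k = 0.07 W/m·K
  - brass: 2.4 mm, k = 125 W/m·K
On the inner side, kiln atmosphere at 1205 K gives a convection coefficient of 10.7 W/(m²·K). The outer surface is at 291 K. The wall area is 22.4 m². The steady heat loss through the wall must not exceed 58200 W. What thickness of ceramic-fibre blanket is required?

Treating each layer as a thermal resistance in series:
R_inner film = 1/(h_i·A) = 1/(10.7×22.4) = 0.004172 K/W
R_magnesite brick = L/(kA) = 0.255/(3.63×22.4) = 0.003136 K/W
R_brass = L/(kA) = 0.0024/(125×22.4) = 8.571×10^-7 K/W
Sum of the known resistances R_other = 0.007309 K/W
Required total resistance R_tot = ΔT/Q_allow = 914/58200 = 0.0157 K/W
R_ceramic-fibre blanket = R_tot − R_other = 0.008395 K/W
L = R·k·A = 0.008395×0.07×22.4

L ≈ 13.2 mm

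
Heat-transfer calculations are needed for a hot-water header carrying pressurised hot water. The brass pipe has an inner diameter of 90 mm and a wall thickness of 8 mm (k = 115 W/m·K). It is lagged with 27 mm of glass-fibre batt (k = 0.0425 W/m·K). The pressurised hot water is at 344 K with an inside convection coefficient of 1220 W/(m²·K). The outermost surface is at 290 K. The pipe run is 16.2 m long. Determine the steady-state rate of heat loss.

Q ≈ 566 W

Cylindrical conduction, so R = ln(r₂/r₁)/(2πkL) per layer, in series:
R_inner film = 1/(h_i·2πr₁L) = 1/(1220×2π×0.045×16.2) = 1.79×10^-4 K/W
R_brass pipe wall = ln(53/45)/(2π×115×16.2) = 1.398×10^-5 K/W
R_glass-fibre batt = ln(80/53)/(2π×0.0425×16.2) = 0.09518 K/W
R_total = 0.09537 K/W
Q = ΔT/R_total = 54/0.09537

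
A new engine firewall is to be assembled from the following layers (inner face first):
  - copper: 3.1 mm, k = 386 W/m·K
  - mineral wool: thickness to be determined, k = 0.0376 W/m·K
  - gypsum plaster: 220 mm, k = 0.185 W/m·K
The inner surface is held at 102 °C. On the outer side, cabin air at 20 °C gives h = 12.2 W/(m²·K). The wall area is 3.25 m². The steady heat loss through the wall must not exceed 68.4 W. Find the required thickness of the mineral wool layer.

L ≈ 98.7 mm

Series thermal resistances:
R_copper = L/(kA) = 0.0031/(386×3.25) = 2.471×10^-6 K/W
R_gypsum plaster = L/(kA) = 0.22/(0.185×3.25) = 0.3659 K/W
R_outer film = 1/(h_o·A) = 1/(12.2×3.25) = 0.02522 K/W
Sum of the known resistances R_other = 0.3911 K/W
Required total resistance R_tot = ΔT/Q_allow = 82/68.4 = 1.199 K/W
R_mineral wool = R_tot − R_other = 0.8077 K/W
L = R·k·A = 0.8077×0.0376×3.25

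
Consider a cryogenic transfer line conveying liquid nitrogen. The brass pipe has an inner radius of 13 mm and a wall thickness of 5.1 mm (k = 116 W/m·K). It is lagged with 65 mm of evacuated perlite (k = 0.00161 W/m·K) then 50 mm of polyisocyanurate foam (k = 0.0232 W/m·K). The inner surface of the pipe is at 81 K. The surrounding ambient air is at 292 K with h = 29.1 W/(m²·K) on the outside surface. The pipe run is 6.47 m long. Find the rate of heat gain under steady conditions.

Cylindrical conduction, so R = ln(r₂/r₁)/(2πkL) per layer, in series:
R_brass pipe wall = ln(18.1/13)/(2π×116×6.47) = 7.018×10^-5 K/W
R_evacuated perlite = ln(83.1/18.1)/(2π×0.00161×6.47) = 23.29 K/W
R_polyisocyanurate foam = ln(133.1/83.1)/(2π×0.0232×6.47) = 0.4995 K/W
R_outer film = 1/(h_o·2πr_oL) = 1/(29.1×2π×0.1331×6.47) = 0.006351 K/W
R_total = 23.79 K/W
Q = ΔT/R_total = 211/23.79

Q ≈ 8.87 W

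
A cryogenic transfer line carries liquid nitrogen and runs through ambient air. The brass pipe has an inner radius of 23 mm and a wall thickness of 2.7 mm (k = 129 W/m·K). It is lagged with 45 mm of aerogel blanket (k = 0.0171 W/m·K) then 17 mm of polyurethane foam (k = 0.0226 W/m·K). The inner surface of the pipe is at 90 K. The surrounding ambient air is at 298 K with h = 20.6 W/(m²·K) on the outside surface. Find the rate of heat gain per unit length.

Radial resistances (cylindrical: R_cond = ln(r_o/r_i)/(2πkL), R_conv = 1/(h·2πrL)):
R_brass pipe wall = ln(25.7/23)/(2π×129×1) = 1.369×10^-4 K/W
R_aerogel blanket = ln(70.7/25.7)/(2π×0.0171×1) = 9.419 K/W
R_polyurethane foam = ln(87.7/70.7)/(2π×0.0226×1) = 1.517 K/W
R_outer film = 1/(h_o·2πr_oL) = 1/(20.6×2π×0.0877×1) = 0.0881 K/W
R_total = 11.02 K/W
Q = ΔT/R_total = 208/11.02

q′ ≈ 18.9 W/m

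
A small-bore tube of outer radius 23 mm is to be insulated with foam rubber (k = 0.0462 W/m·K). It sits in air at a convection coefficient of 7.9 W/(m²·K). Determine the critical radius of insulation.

r_cr ≈ 5.85 mm

For a cylinder r_cr = k/h = 0.0462/7.9
r_cr = 5.85 mm; since the bare radius (23 mm) is above r_cr, any added insulation will reduce heat loss.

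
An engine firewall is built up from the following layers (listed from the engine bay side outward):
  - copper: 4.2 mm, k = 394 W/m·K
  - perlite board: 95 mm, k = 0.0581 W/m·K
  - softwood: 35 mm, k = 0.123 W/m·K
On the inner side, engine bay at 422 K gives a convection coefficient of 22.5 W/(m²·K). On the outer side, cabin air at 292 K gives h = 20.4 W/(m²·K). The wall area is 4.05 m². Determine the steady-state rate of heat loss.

Series thermal resistances:
R_inner film = 1/(h_i·A) = 1/(22.5×4.05) = 0.01097 K/W
R_copper = L/(kA) = 0.0042/(394×4.05) = 2.632×10^-6 K/W
R_perlite board = L/(kA) = 0.095/(0.0581×4.05) = 0.4037 K/W
R_softwood = L/(kA) = 0.035/(0.123×4.05) = 0.07026 K/W
R_outer film = 1/(h_o·A) = 1/(20.4×4.05) = 0.0121 K/W
R_total = 0.4971 K/W
Q = ΔT / R_total = 130 / 0.4971

Q ≈ 262 W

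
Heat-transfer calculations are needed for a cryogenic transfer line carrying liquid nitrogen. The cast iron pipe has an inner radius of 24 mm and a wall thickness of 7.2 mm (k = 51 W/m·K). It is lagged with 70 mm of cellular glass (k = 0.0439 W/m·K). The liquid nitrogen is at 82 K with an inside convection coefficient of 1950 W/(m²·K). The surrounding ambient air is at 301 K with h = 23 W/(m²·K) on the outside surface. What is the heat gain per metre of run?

q′ ≈ 50.5 W/m

Treating each annulus and film as a series resistance:
R_inner film = 1/(h_i·2πr₁L) = 1/(1950×2π×0.024×1) = 0.003401 K/W
R_cast iron pipe wall = ln(31.2/24)/(2π×51×1) = 8.188×10^-4 K/W
R_cellular glass = ln(101.2/31.2)/(2π×0.0439×1) = 4.266 K/W
R_outer film = 1/(h_o·2πr_oL) = 1/(23×2π×0.1012×1) = 0.06838 K/W
R_total = 4.339 K/W
Q = ΔT/R_total = 219/4.339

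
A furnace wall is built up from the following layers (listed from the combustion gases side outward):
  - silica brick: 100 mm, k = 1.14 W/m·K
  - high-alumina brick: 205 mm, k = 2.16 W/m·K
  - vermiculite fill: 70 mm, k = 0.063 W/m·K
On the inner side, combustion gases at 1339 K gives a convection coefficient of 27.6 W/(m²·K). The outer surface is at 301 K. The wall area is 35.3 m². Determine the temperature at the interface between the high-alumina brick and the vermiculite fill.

Treating each layer as a thermal resistance in series:
R_inner film = 1/(h_i·A) = 1/(27.6×35.3) = 0.001026 K/W
R_silica brick = L/(kA) = 0.1/(1.14×35.3) = 0.002485 K/W
R_high-alumina brick = L/(kA) = 0.205/(2.16×35.3) = 0.002689 K/W
R_vermiculite fill = L/(kA) = 0.07/(0.063×35.3) = 0.03148 K/W
R_total = 0.03768 K/W;  Q = ΔT/R_total = 1038/0.03768 = 27550 W
T_interface = T_inner − Q·ΣR(inner→interface) = 1339 − 27600×0.0062

T ≈ 1170 K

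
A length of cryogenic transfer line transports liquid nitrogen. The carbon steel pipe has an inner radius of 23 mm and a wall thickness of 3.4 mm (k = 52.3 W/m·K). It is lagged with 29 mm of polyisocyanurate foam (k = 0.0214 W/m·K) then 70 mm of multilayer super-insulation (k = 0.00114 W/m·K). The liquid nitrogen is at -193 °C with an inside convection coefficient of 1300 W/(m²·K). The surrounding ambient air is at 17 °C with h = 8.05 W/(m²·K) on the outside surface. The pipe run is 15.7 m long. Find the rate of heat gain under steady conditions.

Per-layer cylindrical resistances, series-summed:
R_inner film = 1/(h_i·2πr₁L) = 1/(1300×2π×0.023×15.7) = 3.39×10^-4 K/W
R_carbon steel pipe wall = ln(26.4/23)/(2π×52.3×15.7) = 2.672×10^-5 K/W
R_polyisocyanurate foam = ln(55.4/26.4)/(2π×0.0214×15.7) = 0.3511 K/W
R_multilayer super-insulation = ln(125.4/55.4)/(2π×0.00114×15.7) = 7.264 K/W
R_outer film = 1/(h_o·2πr_oL) = 1/(8.05×2π×0.1254×15.7) = 0.01004 K/W
R_total = 7.626 K/W
Q = ΔT/R_total = 210/7.626

Q ≈ 27.5 W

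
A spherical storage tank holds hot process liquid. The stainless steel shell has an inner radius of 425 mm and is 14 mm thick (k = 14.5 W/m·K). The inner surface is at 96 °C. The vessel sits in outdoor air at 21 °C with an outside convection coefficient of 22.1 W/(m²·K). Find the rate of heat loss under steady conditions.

Q ≈ 3930 W

Each spherical layer contributes R = (1/r_i − 1/r_o)/(4πk):
R_stainless steel shell = (1/0.425 − 1/0.439)/(4π×14.5) = 4.118×10^-4 K/W
R_outer film = 1/(h·4πr_o²) = 1/(22.1×4π×0.439²) = 0.01868 K/W
R_total = 0.0191 K/W
Q = ΔT/R_total = 75/0.0191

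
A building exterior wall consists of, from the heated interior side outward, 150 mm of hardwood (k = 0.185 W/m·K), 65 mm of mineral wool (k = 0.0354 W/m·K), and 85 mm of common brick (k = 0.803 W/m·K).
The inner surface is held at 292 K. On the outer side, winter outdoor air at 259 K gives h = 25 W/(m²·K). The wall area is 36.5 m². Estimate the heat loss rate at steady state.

Thermal resistances in series:
R_hardwood = L/(kA) = 0.15/(0.185×36.5) = 0.02221 K/W
R_mineral wool = L/(kA) = 0.065/(0.0354×36.5) = 0.05031 K/W
R_common brick = L/(kA) = 0.085/(0.803×36.5) = 0.0029 K/W
R_outer film = 1/(h_o·A) = 1/(25×36.5) = 0.001096 K/W
R_total = 0.07652 K/W
Q = ΔT / R_total = 33 / 0.07652

Q ≈ 431 W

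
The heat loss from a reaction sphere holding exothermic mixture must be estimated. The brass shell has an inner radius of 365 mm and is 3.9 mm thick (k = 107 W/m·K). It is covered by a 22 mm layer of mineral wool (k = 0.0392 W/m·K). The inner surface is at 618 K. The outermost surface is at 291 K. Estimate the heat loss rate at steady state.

For a spherical shell R = (1/r₁ − 1/r₂)/(4πk); film R = 1/(h·4πr²). In series:
R_brass shell = (1/0.365 − 1/0.3689)/(4π×107) = 2.154×10^-5 K/W
R_mineral wool = (1/0.3689 − 1/0.3909)/(4π×0.0392) = 0.3097 K/W
R_total = 0.3097 K/W
Q = ΔT/R_total = 327/0.3097

Q ≈ 1060 W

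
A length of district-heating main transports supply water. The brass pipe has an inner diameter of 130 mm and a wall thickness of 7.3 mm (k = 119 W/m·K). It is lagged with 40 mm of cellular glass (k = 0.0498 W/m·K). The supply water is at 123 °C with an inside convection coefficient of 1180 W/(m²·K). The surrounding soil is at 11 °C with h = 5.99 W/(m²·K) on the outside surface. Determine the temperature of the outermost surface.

T ≈ 27.1 °C

Treating each annulus and film as a series resistance:
R_inner film = 1/(h_i·2πr₁L) = 1/(1180×2π×0.065×1) = 0.002075 K/W
R_brass pipe wall = ln(72.3/65)/(2π×119×1) = 1.424×10^-4 K/W
R_cellular glass = ln(112.3/72.3)/(2π×0.0498×1) = 1.407 K/W
R_outer film = 1/(h_o·2πr_oL) = 1/(5.99×2π×0.1123×1) = 0.2366 K/W
R_total = 1.646 K/W
Q = ΔT/R_total = 112/1.646
Q = 68 W/m
T_interface = T_inner − Q·ΣR(inner→interface) = 123 − 68×1.41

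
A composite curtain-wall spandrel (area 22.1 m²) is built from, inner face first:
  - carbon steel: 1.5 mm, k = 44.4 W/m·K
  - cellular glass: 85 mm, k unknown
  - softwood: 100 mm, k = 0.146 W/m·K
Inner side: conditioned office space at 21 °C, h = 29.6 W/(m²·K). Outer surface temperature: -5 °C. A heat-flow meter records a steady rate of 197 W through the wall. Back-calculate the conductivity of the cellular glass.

k ≈ 0.0387 W/(m·K)

Series thermal resistances:
R_inner film = 1/(h_i·A) = 1/(29.6×22.1) = 0.001529 K/W
R_carbon steel = L/(kA) = 0.0015/(44.4×22.1) = 1.529×10^-6 K/W
R_softwood = L/(kA) = 0.1/(0.146×22.1) = 0.03099 K/W
Sum of known resistances R_other = 0.03252 K/W
Total R = ΔT/Q = 26/197 = 0.132 K/W
R_cellular glass = R_total − R_other = 0.09946 K/W
k = L/(R·A) = 0.085/(0.09946×22.1)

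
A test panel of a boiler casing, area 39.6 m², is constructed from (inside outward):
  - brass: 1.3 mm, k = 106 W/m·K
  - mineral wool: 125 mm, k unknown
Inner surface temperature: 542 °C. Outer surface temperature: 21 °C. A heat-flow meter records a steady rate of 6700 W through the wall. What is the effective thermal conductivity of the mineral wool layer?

k ≈ 0.0406 W/(m·K)

Treating each layer as a thermal resistance in series:
R_brass = L/(kA) = 0.0013/(106×39.6) = 3.097×10^-7 K/W
Sum of known resistances R_other = 3.097×10^-7 K/W
Total R = ΔT/Q = 521/6700 = 0.07776 K/W
R_mineral wool = R_total − R_other = 0.07776 K/W
k = L/(R·A) = 0.125/(0.07776×39.6)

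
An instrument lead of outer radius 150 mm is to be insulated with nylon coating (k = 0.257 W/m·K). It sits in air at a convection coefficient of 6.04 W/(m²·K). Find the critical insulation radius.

For a cylinder r_cr = k/h = 0.257/6.04
r_cr = 42.5 mm; since the bare radius (150 mm) is above r_cr, any added insulation will reduce heat loss.

r_cr ≈ 42.5 mm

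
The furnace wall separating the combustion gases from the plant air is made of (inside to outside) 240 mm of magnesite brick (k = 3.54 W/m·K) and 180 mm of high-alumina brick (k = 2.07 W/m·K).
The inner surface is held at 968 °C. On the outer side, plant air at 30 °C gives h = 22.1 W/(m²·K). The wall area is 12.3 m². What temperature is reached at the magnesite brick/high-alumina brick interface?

Series thermal resistances:
R_magnesite brick = L/(kA) = 0.24/(3.54×12.3) = 0.005512 K/W
R_high-alumina brick = L/(kA) = 0.18/(2.07×12.3) = 0.00707 K/W
R_outer film = 1/(h_o·A) = 1/(22.1×12.3) = 0.003679 K/W
R_total = 0.01626 K/W;  Q = ΔT/R_total = 938/0.01626 = 57690 W
T_interface = T_inner − Q·ΣR(inner→interface) = 968 − 57700×0.005512

T ≈ 650 °C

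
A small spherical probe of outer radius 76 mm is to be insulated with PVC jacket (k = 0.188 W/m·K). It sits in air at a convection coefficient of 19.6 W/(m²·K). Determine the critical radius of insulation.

For a sphere r_cr = 2k/h = 2×0.188/19.6
r_cr = 19.2 mm; since the bare radius (76 mm) is above r_cr, any added insulation will reduce heat loss.

r_cr ≈ 19.2 mm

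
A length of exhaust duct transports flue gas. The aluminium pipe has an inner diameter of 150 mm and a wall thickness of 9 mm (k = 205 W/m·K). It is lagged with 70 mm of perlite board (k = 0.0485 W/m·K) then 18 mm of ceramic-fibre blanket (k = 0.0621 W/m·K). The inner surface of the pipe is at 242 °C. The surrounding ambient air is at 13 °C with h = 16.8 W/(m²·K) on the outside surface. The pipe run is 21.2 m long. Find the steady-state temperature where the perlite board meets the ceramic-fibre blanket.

Radial resistances (cylindrical: R_cond = ln(r_o/r_i)/(2πkL), R_conv = 1/(h·2πrL)):
R_aluminium pipe wall = ln(84/75)/(2π×205×21.2) = 4.15×10^-6 K/W
R_perlite board = ln(154/84)/(2π×0.0485×21.2) = 0.09382 K/W
R_ceramic-fibre blanket = ln(172/154)/(2π×0.0621×21.2) = 0.01336 K/W
R_outer film = 1/(h_o·2πr_oL) = 1/(16.8×2π×0.172×21.2) = 0.002598 K/W
R_total = 0.1098 K/W
Q = ΔT/R_total = 229/0.1098
Q = 2090 W
T_interface = T_inner − Q·ΣR(inner→interface) = 242 − 2090×0.09383

T ≈ 46.3 °C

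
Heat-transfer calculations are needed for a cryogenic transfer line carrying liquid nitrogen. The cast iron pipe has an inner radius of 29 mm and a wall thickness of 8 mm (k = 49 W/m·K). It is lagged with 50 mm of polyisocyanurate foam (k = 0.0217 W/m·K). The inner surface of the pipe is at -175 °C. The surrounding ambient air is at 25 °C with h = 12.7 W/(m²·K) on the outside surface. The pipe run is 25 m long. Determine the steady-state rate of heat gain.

Per-layer cylindrical resistances, series-summed:
R_cast iron pipe wall = ln(37/29)/(2π×49×25) = 3.165×10^-5 K/W
R_polyisocyanurate foam = ln(87/37)/(2π×0.0217×25) = 0.2508 K/W
R_outer film = 1/(h_o·2πr_oL) = 1/(12.7×2π×0.087×25) = 0.005762 K/W
R_total = 0.2566 K/W
Q = ΔT/R_total = 200/0.2566

Q ≈ 779 W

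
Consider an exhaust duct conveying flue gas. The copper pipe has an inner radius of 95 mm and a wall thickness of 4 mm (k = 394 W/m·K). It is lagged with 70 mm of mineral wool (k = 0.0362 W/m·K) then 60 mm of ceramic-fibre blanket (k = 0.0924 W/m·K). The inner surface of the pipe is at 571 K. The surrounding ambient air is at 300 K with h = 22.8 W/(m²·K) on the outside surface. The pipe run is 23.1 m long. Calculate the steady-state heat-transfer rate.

Q ≈ 2150 W

For a radial system each layer contributes R = ln(r_out/r_in)/(2πkL); films add R = 1/(hA).
R_copper pipe wall = ln(99/95)/(2π×394×23.1) = 7.212×10^-7 K/W
R_mineral wool = ln(169/99)/(2π×0.0362×23.1) = 0.1018 K/W
R_ceramic-fibre blanket = ln(229/169)/(2π×0.0924×23.1) = 0.02265 K/W
R_outer film = 1/(h_o·2πr_oL) = 1/(22.8×2π×0.229×23.1) = 0.00132 K/W
R_total = 0.1258 K/W
Q = ΔT/R_total = 271/0.1258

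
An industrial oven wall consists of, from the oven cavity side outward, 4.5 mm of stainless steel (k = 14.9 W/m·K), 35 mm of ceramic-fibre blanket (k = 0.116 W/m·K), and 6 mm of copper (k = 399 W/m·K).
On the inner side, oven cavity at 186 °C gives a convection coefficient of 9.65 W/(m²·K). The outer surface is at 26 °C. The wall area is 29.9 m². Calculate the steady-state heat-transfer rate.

Q ≈ 11800 W

Model the wall as resistances in series:
R_inner film = 1/(h_i·A) = 1/(9.65×29.9) = 0.003466 K/W
R_stainless steel = L/(kA) = 0.0045/(14.9×29.9) = 1.01×10^-5 K/W
R_ceramic-fibre blanket = L/(kA) = 0.035/(0.116×29.9) = 0.01009 K/W
R_copper = L/(kA) = 0.006/(399×29.9) = 5.029×10^-7 K/W
R_total = 0.01357 K/W
Q = ΔT / R_total = 160 / 0.01357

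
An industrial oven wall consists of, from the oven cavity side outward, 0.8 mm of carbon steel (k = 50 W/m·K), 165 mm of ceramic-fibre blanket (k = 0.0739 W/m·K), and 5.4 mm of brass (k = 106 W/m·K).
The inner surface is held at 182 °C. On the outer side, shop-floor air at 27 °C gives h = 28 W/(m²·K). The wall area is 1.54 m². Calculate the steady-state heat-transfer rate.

Using the resistance-network approach (series):
R_carbon steel = L/(kA) = 0.0008/(50×1.54) = 1.039×10^-5 K/W
R_ceramic-fibre blanket = L/(kA) = 0.165/(0.0739×1.54) = 1.45 K/W
R_brass = L/(kA) = 0.0054/(106×1.54) = 3.308×10^-5 K/W
R_outer film = 1/(h_o·A) = 1/(28×1.54) = 0.02319 K/W
R_total = 1.473 K/W
Q = ΔT / R_total = 155 / 1.473

Q ≈ 105 W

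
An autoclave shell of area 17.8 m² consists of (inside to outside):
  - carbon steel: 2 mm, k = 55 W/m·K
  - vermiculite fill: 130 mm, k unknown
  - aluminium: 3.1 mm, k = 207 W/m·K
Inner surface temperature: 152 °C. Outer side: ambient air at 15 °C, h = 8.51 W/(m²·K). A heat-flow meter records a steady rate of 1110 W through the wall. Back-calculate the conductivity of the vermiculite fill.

k ≈ 0.0625 W/(m·K)

Thermal resistances in series:
R_carbon steel = L/(kA) = 0.002/(55×17.8) = 2.043×10^-6 K/W
R_aluminium = L/(kA) = 0.0031/(207×17.8) = 8.413×10^-7 K/W
R_outer film = 1/(h_o·A) = 1/(8.51×17.8) = 0.006602 K/W
Sum of known resistances R_other = 0.006605 K/W
Total R = ΔT/Q = 137/1110 = 0.1234 K/W
R_vermiculite fill = R_total − R_other = 0.1168 K/W
k = L/(R·A) = 0.13/(0.1168×17.8)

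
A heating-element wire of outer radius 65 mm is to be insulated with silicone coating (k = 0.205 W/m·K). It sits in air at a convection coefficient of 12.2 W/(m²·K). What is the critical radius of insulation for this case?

r_cr ≈ 16.8 mm

For a cylinder r_cr = k/h = 0.205/12.2
r_cr = 16.8 mm; since the bare radius (65 mm) is above r_cr, any added insulation will reduce heat loss.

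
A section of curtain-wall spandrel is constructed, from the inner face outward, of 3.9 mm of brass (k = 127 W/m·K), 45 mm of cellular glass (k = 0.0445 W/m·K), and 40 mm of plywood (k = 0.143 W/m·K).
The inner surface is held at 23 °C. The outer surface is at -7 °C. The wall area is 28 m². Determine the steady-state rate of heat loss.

Thermal resistances in series:
R_brass = L/(kA) = 0.0039/(127×28) = 1.097×10^-6 K/W
R_cellular glass = L/(kA) = 0.045/(0.0445×28) = 0.03612 K/W
R_plywood = L/(kA) = 0.04/(0.143×28) = 0.00999 K/W
R_total = 0.04611 K/W
Q = ΔT / R_total = 30 / 0.04611

Q ≈ 651 W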